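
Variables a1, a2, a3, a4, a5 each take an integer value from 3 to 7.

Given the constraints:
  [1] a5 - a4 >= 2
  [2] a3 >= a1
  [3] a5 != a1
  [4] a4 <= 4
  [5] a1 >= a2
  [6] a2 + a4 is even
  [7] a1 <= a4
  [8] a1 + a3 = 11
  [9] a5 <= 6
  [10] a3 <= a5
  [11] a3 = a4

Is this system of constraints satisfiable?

From constraints 4 and 7: a1 ≤ a4 ≤ 4. From constraints 9 and 10: a3 ≤ a5 ≤ 6. Hence a1 + a3 ≤ 10. But constraint 8 requires a1 + a3 = 11, and 11 > 10. Contradiction.

Unsatisfiable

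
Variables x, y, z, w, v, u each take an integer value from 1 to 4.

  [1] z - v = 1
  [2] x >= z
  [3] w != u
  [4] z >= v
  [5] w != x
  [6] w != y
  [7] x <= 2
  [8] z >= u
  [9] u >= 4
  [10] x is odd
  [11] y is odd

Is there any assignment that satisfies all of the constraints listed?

Unsatisfiable

From constraints 8 and 9: z ≥ u and u ≥ 4, so z ≥ 4. From constraints 2 and 7: z ≤ x and x ≤ 2, so z ≤ 2. But 2 < 4, so no value of z works.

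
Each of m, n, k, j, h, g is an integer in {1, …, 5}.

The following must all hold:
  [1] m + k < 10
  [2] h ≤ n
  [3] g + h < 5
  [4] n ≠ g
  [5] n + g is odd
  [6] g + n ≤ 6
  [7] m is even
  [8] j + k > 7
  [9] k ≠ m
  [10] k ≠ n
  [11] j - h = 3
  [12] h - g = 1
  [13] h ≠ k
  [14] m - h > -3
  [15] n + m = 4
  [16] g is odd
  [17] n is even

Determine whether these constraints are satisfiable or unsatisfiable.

Try m = 2, n = 2, k = 5, j = 5, h = 2, g = 1.
Check constraint 1: m + k = 7; constraint 3: g + h = 3; constraint 6: g + n = 3. The remaining constraints are straightforward to verify.

Satisfiable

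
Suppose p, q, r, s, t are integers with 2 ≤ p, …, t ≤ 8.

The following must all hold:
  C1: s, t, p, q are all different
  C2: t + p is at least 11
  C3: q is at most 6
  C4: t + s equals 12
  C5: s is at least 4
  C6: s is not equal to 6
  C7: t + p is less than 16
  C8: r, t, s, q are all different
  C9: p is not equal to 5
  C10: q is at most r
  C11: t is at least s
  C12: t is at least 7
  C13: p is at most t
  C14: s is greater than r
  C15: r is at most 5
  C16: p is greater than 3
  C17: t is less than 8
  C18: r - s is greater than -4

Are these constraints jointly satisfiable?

Satisfiable

The assignment p = 6, q = 3, r = 4, s = 5, t = 7 works:
  constraint 2 holds since t + p = 13.
  constraint 4 holds since t + s = 12.
The rest check out directly.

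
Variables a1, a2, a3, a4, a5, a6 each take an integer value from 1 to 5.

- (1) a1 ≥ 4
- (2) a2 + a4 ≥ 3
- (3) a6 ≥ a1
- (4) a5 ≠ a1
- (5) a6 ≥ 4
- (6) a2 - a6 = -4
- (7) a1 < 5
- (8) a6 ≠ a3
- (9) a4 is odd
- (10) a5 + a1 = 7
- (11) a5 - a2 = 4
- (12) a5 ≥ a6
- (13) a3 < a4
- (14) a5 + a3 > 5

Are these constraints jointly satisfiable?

Unsatisfiable

From constraints 5 and 12: a5 ≥ a6 ≥ 4. From constraint 1: a1 ≥ 4. Hence a5 + a1 ≥ 8. But constraint 10 requires a5 + a1 = 7, and 7 < 8. Contradiction.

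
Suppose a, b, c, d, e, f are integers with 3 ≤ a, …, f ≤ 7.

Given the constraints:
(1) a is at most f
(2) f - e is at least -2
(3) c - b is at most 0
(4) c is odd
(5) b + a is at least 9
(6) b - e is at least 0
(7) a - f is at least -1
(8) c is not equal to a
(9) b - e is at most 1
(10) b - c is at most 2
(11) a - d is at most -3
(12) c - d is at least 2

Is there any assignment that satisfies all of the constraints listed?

Unsatisfiable

Constraints 2, 3, 7, 9, 11, and 12 give e − b ≥ -1, b − c ≥ 0, c − d ≥ 2, d − a ≥ 3, a − f ≥ -1, f − e ≥ -2.
Adding all 6 inequalities: the left sides telescope to 0, and the right sides sum to (-1) + 0 + 2 + 3 + (-1) + (-2) = 1. So 0 ≥ 1, which is false.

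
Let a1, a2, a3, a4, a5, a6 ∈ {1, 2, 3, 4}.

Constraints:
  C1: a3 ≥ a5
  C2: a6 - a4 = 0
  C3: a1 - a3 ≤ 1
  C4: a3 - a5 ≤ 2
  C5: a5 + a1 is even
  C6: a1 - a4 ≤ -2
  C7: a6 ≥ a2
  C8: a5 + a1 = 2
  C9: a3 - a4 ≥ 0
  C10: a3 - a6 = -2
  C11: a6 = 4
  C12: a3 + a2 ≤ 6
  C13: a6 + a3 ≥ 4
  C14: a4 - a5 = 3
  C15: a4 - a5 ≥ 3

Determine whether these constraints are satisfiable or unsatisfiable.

Constraints 4, 9, and 15 give a5 − a3 ≥ -2, a3 − a4 ≥ 0, a4 − a5 ≥ 3.
Adding all 3 inequalities: the left sides telescope to 0, and the right sides sum to (-2) + 0 + 3 = 1. So 0 ≥ 1, which is false.

Unsatisfiable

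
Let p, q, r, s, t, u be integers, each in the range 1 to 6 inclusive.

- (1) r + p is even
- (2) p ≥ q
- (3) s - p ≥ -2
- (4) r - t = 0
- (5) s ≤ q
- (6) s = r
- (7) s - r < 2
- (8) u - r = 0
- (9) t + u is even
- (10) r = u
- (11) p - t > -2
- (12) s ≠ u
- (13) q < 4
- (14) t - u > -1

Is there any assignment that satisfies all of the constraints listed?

Unsatisfiable

From constraints 6 and 10, s = r = u, so s = u. But constraint 12 says s ≠ u. Contradiction.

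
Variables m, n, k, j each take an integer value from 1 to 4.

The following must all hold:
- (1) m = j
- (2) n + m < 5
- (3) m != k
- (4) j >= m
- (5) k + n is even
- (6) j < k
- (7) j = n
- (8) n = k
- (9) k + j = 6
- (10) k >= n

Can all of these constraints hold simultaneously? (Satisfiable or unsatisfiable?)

From constraints 1, 7, and 8, m = j = n = k, so m = k. But constraint 3 says m ≠ k. Contradiction.

Unsatisfiable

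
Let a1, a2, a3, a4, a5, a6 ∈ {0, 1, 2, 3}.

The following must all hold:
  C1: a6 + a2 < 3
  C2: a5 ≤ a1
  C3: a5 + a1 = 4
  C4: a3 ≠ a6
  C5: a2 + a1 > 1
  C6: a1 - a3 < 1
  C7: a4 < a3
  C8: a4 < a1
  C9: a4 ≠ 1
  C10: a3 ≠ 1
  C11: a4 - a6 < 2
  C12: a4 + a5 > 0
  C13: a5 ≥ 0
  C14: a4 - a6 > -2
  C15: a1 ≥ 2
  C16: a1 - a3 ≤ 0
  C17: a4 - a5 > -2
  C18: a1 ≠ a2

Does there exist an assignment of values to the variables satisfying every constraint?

Satisfiable

One satisfying assignment is a1 = 3, a2 = 1, a3 = 3, a4 = 0, a5 = 1, a6 = 1.
For the less obvious constraints — constraint 1: a6 + a2 = 2; constraint 3: a5 + a1 = 4 — and the others hold by inspection.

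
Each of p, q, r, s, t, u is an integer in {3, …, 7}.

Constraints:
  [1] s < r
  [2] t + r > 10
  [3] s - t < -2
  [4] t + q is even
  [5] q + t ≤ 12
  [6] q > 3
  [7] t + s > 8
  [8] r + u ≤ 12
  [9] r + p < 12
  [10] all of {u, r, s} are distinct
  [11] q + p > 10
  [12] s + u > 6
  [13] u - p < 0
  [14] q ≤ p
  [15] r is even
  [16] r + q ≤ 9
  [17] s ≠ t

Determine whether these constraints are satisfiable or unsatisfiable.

Satisfiable

The assignment p = 6, q = 5, r = 4, s = 3, t = 7, u = 5 works:
  constraint 2 holds since t + r = 11.
  constraint 3 holds since s - t = -4.
  constraint 5 holds since q + t = 12.
The rest check out directly.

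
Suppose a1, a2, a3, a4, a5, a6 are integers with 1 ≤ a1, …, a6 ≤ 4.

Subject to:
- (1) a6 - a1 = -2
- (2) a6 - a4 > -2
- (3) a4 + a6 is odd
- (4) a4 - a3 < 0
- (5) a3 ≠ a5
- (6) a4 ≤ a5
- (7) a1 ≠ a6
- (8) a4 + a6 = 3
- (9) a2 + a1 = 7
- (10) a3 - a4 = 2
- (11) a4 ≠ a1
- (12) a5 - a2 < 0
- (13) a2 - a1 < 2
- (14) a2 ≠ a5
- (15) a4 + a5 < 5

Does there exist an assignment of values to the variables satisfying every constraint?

Satisfiable

Setting (a1, a2, a3, a4, a5, a6) = (4, 3, 3, 1, 2, 2) satisfies everything: constraint 1: a6 - a1 = -2; constraint 2: a6 - a4 = 1, and the others follow.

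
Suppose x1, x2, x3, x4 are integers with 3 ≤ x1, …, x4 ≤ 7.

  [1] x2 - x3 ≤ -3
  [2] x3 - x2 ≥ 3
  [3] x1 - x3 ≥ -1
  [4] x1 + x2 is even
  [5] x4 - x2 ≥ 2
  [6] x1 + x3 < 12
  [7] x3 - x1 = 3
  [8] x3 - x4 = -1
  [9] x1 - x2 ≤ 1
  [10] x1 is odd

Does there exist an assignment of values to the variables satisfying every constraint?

Constraints 1, 3, and 9 give x2 − x1 ≥ -1, x1 − x3 ≥ -1, x3 − x2 ≥ 3.
Adding all 3 inequalities: the left sides telescope to 0, and the right sides sum to (-1) + (-1) + 3 = 1. So 0 ≥ 1, which is false.

Unsatisfiable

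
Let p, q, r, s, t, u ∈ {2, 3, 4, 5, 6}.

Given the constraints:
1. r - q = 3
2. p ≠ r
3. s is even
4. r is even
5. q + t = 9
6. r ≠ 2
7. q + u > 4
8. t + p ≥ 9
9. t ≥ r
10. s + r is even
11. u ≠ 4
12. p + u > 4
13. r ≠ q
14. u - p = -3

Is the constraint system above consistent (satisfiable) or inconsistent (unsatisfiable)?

One satisfying assignment is p = 5, q = 3, r = 6, s = 6, t = 6, u = 2.
For the less obvious constraints — constraint 1: r - q = 3; constraint 5: q + t = 9 — and the others hold by inspection.

Satisfiable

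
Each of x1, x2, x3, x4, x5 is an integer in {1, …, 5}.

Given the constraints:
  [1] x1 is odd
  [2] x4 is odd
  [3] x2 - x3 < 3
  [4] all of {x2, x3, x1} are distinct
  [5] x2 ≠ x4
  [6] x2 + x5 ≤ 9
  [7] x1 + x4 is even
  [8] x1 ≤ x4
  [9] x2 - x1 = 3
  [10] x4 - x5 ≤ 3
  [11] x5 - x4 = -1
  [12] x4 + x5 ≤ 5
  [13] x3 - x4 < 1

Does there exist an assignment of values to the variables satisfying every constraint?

Setting (x1, x2, x3, x4, x5) = (1, 4, 3, 3, 2) satisfies everything: constraint 3: x2 - x3 = 1; constraint 6: x2 + x5 = 6, and the others follow.

Satisfiable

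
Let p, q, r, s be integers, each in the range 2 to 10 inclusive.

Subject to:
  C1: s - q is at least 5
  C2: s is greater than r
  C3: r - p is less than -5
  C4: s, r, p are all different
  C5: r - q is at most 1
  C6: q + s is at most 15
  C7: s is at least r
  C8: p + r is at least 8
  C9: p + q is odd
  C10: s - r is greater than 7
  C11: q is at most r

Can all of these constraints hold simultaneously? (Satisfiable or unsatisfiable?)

Satisfiable

Try p = 9, q = 2, r = 2, s = 10.
Check constraint 1: s - q = 8; constraint 3: r - p = -7. The remaining constraints are straightforward to verify.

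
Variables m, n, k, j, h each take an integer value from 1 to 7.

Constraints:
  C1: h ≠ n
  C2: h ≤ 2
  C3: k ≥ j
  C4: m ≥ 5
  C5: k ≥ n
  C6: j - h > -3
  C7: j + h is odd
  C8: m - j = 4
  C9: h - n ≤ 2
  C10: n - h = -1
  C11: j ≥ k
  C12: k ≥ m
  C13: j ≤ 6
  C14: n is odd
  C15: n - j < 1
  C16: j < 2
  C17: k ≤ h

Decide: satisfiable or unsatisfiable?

Unsatisfiable

From constraints 4 and 12: k ≥ m and m ≥ 5, so k ≥ 5. From constraints 2 and 17: k ≤ h and h ≤ 2, so k ≤ 2. But 2 < 5, so no value of k works.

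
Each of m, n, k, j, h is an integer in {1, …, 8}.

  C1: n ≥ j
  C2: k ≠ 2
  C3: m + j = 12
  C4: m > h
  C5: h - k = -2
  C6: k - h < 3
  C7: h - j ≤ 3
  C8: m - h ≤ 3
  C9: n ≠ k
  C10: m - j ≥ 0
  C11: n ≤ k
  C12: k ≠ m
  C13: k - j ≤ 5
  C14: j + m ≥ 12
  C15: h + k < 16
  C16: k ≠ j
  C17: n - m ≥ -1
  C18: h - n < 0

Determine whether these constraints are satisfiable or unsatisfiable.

Satisfiable

The assignment m = 7, n = 7, k = 8, j = 5, h = 6 works:
  constraint 3 holds since m + j = 12.
  constraint 5 holds since h - k = -2.
  constraint 6 holds since k - h = 2.
The rest check out directly.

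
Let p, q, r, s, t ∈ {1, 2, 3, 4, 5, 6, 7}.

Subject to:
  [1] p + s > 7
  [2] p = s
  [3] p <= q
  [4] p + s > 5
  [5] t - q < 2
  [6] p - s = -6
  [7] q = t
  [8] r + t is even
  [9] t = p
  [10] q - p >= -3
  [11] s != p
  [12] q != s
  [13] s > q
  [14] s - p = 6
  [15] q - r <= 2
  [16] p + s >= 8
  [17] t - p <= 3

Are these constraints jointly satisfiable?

From constraints 2, 7, and 9, q = t = p = s, so q = s. But constraint 12 says q ≠ s. Contradiction.

Unsatisfiable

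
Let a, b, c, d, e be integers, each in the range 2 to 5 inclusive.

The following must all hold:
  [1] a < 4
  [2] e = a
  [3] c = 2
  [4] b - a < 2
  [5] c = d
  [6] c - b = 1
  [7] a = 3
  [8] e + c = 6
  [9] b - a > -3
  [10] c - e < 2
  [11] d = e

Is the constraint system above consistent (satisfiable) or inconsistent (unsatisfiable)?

Constraint 3 fixes c = 2 and constraint 7 fixes a = 3. Constraints 2, 5, and 11 give c = d = e = a, so c = a. But 2 ≠ 3 — contradiction.

Unsatisfiable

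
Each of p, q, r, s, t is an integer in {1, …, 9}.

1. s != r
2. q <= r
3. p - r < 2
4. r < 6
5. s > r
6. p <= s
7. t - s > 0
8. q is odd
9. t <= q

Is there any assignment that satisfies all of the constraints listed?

Constraints 2, 5, 7, and 9 give s < t, t ≤ q, q ≤ r, r < s. Chaining: s < t ≤ q ≤ r < s, which forces s < s — impossible.

Unsatisfiable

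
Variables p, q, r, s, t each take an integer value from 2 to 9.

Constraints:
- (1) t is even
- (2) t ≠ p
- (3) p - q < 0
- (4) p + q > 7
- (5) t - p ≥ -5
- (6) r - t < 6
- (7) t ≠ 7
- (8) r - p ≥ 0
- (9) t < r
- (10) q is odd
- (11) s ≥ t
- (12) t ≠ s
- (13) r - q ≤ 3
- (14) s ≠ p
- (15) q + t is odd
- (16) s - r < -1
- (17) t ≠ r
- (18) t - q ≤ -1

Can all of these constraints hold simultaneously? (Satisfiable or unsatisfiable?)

Try p = 4, q = 5, r = 7, s = 5, t = 2.
Check constraint 3: p - q = -1; constraint 4: p + q = 9; constraint 5: t - p = -2. The remaining constraints are straightforward to verify.

Satisfiable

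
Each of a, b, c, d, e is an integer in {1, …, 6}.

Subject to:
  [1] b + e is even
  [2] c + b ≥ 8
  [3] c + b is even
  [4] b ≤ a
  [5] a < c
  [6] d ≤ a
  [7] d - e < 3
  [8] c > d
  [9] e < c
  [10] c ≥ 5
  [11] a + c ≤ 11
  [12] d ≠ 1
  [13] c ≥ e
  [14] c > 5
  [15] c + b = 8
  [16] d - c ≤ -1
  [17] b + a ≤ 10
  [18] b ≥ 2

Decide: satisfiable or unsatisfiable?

Satisfiable

Setting (a, b, c, d, e) = (5, 2, 6, 4, 4) satisfies everything: constraint 2: c + b = 8; constraint 7: d - e = 0; constraint 11: a + c = 11, and the others follow.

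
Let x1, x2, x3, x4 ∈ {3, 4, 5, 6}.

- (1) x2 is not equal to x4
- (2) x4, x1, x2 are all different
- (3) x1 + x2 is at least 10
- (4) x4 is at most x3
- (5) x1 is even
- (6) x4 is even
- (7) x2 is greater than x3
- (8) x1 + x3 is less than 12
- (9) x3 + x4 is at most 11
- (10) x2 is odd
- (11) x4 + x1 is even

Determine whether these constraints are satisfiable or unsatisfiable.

Satisfiable

One satisfying assignment is x1 = 6, x2 = 5, x3 = 4, x4 = 4.
For the less obvious constraints — constraint 3: x1 + x2 = 11; constraint 8: x1 + x3 = 10 — and the others hold by inspection.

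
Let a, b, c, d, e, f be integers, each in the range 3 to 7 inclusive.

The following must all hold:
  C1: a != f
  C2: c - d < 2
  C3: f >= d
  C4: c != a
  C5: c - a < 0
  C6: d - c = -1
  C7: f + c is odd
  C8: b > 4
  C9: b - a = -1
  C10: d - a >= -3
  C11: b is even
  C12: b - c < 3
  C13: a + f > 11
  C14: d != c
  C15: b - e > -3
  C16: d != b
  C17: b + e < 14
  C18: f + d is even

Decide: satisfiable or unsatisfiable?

Try a = 7, b = 6, c = 6, d = 5, e = 7, f = 5.
Check constraint 2: c - d = 1; constraint 5: c - a = -1. The remaining constraints are straightforward to verify.

Satisfiable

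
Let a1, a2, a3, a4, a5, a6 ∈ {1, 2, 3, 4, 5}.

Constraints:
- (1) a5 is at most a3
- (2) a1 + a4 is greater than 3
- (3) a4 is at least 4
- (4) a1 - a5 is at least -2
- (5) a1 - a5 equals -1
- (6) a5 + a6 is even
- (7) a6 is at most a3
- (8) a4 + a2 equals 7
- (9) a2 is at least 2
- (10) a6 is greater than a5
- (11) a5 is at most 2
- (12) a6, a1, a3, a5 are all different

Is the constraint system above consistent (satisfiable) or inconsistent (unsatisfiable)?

Satisfiable

One satisfying assignment is a1 = 1, a2 = 3, a3 = 5, a4 = 4, a5 = 2, a6 = 4.
For the less obvious constraints — constraint 2: a1 + a4 = 5; constraint 4: a1 - a5 = -1 — and the others hold by inspection.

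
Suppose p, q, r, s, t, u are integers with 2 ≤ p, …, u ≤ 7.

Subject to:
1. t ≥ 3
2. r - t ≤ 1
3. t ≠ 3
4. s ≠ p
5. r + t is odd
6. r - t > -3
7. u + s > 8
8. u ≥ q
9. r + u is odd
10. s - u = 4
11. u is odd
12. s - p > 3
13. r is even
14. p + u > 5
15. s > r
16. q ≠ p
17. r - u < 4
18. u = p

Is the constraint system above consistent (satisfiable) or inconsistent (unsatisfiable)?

Satisfiable

One satisfying assignment is p = 3, q = 2, r = 4, s = 7, t = 5, u = 3.
For the less obvious constraints — constraint 2: r - t = -1; constraint 6: r - t = -1; constraint 7: u + s = 10 — and the others hold by inspection.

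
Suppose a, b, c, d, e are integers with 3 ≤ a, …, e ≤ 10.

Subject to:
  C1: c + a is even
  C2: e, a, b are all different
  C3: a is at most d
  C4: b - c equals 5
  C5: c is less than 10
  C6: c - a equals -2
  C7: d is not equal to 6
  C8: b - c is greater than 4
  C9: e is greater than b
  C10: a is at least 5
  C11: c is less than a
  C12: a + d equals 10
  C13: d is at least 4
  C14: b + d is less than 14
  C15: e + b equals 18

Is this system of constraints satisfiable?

Satisfiable

Setting (a, b, c, d, e) = (5, 8, 3, 5, 10) satisfies everything: constraint 4: b - c = 5; constraint 6: c - a = -2; constraint 8: b - c = 5, and the others follow.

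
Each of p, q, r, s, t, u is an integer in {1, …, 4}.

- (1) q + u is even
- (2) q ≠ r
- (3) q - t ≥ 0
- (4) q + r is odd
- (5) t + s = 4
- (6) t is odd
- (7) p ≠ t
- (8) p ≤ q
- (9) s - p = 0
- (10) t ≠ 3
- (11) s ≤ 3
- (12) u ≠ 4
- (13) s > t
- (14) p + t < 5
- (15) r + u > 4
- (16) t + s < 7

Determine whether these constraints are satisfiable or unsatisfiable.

Take p = 3, q = 4, r = 3, s = 3, t = 1, u = 2. Then constraint 3: q - t = 3; constraint 5: t + s = 4; constraint 9: s - p = 0, and every other listed constraint is also met.

Satisfiable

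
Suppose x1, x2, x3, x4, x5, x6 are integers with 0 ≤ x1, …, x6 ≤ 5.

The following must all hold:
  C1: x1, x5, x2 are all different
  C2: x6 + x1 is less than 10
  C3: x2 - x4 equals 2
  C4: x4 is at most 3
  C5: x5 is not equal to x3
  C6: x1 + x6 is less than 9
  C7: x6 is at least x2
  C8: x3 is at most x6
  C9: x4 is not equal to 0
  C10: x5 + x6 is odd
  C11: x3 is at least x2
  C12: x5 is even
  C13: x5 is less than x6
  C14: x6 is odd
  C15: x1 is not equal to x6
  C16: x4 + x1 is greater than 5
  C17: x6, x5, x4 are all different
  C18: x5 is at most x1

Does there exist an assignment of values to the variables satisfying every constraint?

Satisfiable

Take x1 = 3, x2 = 5, x3 = 5, x4 = 3, x5 = 0, x6 = 5. Then constraint 2: x6 + x1 = 8; constraint 3: x2 - x4 = 2, and every other listed constraint is also met.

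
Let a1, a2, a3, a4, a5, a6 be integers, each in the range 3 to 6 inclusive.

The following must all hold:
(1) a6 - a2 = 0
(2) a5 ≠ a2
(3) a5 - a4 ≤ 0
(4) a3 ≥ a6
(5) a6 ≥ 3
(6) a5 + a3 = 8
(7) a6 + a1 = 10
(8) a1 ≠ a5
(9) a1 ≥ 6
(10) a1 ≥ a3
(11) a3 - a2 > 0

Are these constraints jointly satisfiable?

One satisfying assignment is a1 = 6, a2 = 4, a3 = 5, a4 = 6, a5 = 3, a6 = 4.
For the less obvious constraints — constraint 1: a6 - a2 = 0; constraint 3: a5 - a4 = -3; constraint 6: a5 + a3 = 8 — and the others hold by inspection.

Satisfiable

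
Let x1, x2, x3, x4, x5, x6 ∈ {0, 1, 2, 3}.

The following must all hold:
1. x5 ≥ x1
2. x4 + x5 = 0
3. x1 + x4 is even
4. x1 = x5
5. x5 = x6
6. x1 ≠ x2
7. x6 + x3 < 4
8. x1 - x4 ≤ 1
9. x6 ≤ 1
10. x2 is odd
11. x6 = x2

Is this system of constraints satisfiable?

Unsatisfiable

From constraints 4, 5, and 11, x1 = x5 = x6 = x2, so x1 = x2. But constraint 6 says x1 ≠ x2. Contradiction.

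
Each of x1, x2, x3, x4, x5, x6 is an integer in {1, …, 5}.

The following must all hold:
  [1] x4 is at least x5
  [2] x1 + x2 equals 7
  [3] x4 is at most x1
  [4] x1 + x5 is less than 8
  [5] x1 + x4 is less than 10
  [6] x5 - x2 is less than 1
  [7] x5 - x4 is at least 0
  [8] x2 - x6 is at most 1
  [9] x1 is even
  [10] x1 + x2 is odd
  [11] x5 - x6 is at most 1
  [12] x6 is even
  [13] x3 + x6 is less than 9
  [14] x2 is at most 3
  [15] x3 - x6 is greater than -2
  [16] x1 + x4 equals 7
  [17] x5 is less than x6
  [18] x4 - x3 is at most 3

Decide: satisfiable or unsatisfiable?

Take x1 = 4, x2 = 3, x3 = 3, x4 = 3, x5 = 3, x6 = 4. Then constraint 2: x1 + x2 = 7; constraint 4: x1 + x5 = 7; constraint 5: x1 + x4 = 7, and every other listed constraint is also met.

Satisfiable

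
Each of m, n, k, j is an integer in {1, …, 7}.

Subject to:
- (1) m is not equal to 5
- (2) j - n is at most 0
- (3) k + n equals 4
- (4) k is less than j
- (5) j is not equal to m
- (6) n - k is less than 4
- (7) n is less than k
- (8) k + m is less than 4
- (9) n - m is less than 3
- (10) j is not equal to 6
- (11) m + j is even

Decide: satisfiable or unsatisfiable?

Constraints 2, 4, and 7 give j ≤ n, n < k, k < j. Chaining: j ≤ n < k < j, which forces j < j — impossible.

Unsatisfiable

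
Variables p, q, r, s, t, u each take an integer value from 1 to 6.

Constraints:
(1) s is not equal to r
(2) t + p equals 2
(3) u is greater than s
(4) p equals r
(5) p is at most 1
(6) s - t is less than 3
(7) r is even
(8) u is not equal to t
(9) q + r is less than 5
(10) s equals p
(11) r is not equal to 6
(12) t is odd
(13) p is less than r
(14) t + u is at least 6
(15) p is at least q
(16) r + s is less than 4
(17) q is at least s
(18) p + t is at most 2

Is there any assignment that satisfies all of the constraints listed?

Unsatisfiable

From constraints 4 and 10, s = p = r, so s = r. But constraint 1 says s ≠ r. Contradiction.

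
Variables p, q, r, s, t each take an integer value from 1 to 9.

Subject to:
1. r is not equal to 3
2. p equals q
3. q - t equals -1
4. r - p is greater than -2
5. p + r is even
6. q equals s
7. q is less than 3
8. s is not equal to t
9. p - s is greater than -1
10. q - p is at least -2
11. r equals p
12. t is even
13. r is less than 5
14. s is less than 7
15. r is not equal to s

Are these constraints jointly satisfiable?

From constraints 2, 6, and 11, r = p = q = s, so r = s. But constraint 15 says r ≠ s. Contradiction.

Unsatisfiable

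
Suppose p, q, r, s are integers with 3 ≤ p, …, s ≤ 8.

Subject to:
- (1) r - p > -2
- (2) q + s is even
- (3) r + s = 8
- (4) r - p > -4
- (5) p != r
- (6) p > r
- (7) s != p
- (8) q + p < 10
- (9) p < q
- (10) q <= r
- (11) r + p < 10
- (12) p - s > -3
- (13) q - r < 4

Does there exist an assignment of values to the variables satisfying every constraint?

Constraints 6, 9, and 10 give r < p, p < q, q ≤ r. Chaining: r < p < q ≤ r, which forces r < r — impossible.

Unsatisfiable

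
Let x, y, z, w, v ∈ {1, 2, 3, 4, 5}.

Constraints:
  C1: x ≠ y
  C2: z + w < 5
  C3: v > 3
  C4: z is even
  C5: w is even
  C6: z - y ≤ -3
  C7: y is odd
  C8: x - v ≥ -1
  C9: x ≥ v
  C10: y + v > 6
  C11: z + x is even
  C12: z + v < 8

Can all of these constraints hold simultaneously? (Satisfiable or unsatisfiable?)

Satisfiable

Setting (x, y, z, w, v) = (4, 5, 2, 2, 4) satisfies everything: constraint 2: z + w = 4; constraint 6: z - y = -3, and the others follow.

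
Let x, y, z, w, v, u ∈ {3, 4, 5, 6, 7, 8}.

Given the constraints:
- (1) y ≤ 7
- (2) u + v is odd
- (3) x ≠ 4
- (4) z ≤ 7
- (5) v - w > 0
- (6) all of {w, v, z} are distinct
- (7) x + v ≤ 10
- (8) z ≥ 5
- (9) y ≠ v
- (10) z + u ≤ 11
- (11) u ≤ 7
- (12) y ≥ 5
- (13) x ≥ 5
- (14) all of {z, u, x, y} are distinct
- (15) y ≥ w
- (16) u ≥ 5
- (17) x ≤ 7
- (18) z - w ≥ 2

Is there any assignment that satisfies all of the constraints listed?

Unsatisfiable

Constraints 1, 4, 8, 11, 12, 13, 16, and 17 confine each of z, u, x, y to the 3 values {5, …, 7}.
Constraint 14 requires all 4 of them to be distinct, but only 3 values are available — impossible by the pigeonhole principle.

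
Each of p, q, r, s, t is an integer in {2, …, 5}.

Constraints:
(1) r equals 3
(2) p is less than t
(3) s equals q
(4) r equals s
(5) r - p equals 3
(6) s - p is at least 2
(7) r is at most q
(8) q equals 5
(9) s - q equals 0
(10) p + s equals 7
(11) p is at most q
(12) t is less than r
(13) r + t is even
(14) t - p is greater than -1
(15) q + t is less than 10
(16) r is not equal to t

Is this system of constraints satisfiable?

Constraint 1 fixes r = 3 and constraint 8 fixes q = 5. Constraints 3 and 4 give r = s = q, so r = q. But 3 ≠ 5 — contradiction.

Unsatisfiable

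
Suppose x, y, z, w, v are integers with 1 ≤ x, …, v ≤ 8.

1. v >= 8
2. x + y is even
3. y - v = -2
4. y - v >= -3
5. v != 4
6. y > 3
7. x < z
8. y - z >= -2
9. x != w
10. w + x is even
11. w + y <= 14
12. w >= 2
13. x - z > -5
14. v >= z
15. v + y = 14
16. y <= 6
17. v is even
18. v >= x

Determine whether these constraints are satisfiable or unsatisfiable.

Satisfiable

Take x = 2, y = 6, z = 6, w = 8, v = 8. Then constraint 3: y - v = -2; constraint 4: y - v = -2; constraint 8: y - z = 0, and every other listed constraint is also met.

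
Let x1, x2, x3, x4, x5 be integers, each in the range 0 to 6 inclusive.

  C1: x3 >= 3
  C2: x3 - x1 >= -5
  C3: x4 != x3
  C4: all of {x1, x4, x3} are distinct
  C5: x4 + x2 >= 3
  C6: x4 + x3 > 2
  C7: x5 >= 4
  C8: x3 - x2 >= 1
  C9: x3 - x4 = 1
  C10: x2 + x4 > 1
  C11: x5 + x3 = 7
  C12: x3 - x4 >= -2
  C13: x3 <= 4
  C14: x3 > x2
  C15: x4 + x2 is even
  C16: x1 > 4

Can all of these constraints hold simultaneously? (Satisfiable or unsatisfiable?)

Satisfiable

One satisfying assignment is x1 = 6, x2 = 2, x3 = 3, x4 = 2, x5 = 4.
For the less obvious constraints — constraint 2: x3 - x1 = -3; constraint 5: x4 + x2 = 4 — and the others hold by inspection.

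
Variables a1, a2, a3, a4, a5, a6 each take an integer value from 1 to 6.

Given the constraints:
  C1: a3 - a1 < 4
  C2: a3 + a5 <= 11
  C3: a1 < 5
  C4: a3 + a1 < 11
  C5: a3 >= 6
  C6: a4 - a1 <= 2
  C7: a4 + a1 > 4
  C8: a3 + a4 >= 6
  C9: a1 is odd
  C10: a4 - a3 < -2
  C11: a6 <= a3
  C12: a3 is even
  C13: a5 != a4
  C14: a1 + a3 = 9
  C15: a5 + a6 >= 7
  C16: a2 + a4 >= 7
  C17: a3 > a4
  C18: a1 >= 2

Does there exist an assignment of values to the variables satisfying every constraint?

Satisfiable

Setting (a1, a2, a3, a4, a5, a6) = (3, 4, 6, 3, 5, 4) satisfies everything: constraint 1: a3 - a1 = 3; constraint 2: a3 + a5 = 11, and the others follow.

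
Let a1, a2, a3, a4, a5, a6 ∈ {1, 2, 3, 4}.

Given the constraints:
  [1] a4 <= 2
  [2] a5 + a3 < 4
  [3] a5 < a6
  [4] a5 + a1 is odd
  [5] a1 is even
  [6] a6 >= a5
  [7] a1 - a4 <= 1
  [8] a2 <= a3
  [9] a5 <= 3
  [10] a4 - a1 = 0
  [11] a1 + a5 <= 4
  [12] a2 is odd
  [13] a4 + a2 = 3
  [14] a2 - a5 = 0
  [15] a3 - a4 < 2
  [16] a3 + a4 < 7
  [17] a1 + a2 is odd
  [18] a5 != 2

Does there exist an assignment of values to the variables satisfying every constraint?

The assignment a1 = 2, a2 = 1, a3 = 2, a4 = 2, a5 = 1, a6 = 3 works:
  constraint 2 holds since a5 + a3 = 3.
  constraint 7 holds since a1 - a4 = 0.
  constraint 10 holds since a4 - a1 = 0.
The rest check out directly.

Satisfiable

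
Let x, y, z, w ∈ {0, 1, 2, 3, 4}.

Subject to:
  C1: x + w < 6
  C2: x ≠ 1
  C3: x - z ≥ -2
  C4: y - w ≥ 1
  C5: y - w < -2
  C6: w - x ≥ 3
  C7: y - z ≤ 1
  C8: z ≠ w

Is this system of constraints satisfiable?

Constraints 3, 4, 6, and 7 give x − z ≥ -2, z − y ≥ -1, y − w ≥ 1, w − x ≥ 3.
Adding all 4 inequalities: the left sides telescope to 0, and the right sides sum to (-2) + (-1) + 1 + 3 = 1. So 0 ≥ 1, which is false.

Unsatisfiable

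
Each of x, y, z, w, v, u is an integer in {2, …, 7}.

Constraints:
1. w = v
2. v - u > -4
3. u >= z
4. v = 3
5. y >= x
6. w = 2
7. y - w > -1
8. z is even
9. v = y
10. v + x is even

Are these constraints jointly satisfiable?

Unsatisfiable

Constraint 6 fixes w = 2 and constraint 4 fixes v = 3, but constraint 1 requires w = v. Since 2 ≠ 3, contradiction.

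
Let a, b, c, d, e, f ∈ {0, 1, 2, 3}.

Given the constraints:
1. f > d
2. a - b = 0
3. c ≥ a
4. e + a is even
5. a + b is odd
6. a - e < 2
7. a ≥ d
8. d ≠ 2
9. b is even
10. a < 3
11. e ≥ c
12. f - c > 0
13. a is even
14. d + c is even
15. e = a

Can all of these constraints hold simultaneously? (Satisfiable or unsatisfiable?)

Unsatisfiable

Constraint 13 makes a even and constraint 9 makes b even, so a + b must be even. Constraint 5 says a + b is odd — contradiction.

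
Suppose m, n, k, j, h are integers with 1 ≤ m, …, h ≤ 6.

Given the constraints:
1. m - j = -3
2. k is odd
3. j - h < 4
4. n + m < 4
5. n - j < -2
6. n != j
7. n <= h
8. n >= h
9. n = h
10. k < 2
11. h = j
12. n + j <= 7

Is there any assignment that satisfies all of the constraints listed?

Unsatisfiable

From constraints 9 and 11, n = h = j, so n = j. But constraint 6 says n ≠ j. Contradiction.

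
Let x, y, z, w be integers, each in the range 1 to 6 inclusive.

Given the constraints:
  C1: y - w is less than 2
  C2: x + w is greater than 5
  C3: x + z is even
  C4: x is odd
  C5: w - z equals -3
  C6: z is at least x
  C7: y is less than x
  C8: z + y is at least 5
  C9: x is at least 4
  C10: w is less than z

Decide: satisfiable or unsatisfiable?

Satisfiable

Take x = 5, y = 2, z = 5, w = 2. Then constraint 1: y - w = 0; constraint 2: x + w = 7, and every other listed constraint is also met.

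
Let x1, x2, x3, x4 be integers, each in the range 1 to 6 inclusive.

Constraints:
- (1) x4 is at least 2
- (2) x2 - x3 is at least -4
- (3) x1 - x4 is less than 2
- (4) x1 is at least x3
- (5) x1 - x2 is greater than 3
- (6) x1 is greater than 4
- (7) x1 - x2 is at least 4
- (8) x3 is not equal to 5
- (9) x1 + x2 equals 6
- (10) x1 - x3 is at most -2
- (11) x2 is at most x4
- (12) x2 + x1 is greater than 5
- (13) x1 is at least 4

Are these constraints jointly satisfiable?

Constraints 2, 7, and 10 give x2 − x3 ≥ -4, x3 − x1 ≥ 2, x1 − x2 ≥ 4.
Adding all 3 inequalities: the left sides telescope to 0, and the right sides sum to (-4) + 2 + 4 = 2. So 0 ≥ 2, which is false.

Unsatisfiable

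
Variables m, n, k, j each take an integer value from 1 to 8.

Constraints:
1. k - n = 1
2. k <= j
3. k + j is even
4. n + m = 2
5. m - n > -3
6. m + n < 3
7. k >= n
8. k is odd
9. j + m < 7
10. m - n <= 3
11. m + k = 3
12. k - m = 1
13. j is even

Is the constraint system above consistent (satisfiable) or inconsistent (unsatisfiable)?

Unsatisfiable

Constraint 8 makes k odd and constraint 13 makes j even, so k + j must be odd. Constraint 3 says k + j is even — contradiction.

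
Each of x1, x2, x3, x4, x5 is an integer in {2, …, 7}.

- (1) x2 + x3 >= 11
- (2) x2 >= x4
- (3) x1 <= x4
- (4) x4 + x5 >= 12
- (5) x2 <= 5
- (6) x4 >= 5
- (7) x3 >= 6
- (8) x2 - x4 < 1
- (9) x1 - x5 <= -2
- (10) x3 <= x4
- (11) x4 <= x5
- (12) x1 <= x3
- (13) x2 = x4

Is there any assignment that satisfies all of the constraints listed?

From constraints 7 and 10: x4 ≥ x3 and x3 ≥ 6, so x4 ≥ 6. From constraints 2 and 5: x4 ≤ x2 and x2 ≤ 5, so x4 ≤ 5. But 5 < 6, so no value of x4 works.

Unsatisfiable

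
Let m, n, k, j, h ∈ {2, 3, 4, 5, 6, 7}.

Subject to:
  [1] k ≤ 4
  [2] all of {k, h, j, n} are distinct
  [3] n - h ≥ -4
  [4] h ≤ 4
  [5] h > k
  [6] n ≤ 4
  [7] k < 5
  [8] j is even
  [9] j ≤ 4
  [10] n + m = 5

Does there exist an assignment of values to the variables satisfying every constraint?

Unsatisfiable

Constraints 1, 4, 6, and 9 confine each of k, h, j, n to the 3 values {2, …, 4} (the domain already gives each ≥ 2).
Constraint 2 requires all 4 of them to be distinct, but only 3 values are available — impossible by the pigeonhole principle.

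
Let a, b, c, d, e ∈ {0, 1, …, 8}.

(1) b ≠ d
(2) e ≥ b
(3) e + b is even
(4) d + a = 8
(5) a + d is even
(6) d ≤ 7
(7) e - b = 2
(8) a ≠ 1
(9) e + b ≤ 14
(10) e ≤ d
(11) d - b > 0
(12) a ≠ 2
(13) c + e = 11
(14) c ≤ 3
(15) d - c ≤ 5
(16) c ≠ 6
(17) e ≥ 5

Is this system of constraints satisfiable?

Unsatisfiable

From constraint 14: c ≤ 3. From constraints 6 and 10: e ≤ d ≤ 7. Hence c + e ≤ 10. But constraint 13 requires c + e = 11, and 11 > 10. Contradiction.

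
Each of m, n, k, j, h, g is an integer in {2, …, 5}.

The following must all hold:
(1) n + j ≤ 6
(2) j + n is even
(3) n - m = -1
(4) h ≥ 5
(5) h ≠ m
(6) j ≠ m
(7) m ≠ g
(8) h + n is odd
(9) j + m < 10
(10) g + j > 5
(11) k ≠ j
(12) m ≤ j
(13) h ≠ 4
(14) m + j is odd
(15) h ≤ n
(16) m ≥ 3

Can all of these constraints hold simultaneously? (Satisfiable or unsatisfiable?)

Unsatisfiable

From constraints 4 and 15: n ≥ h ≥ 5. From constraints 12 and 16: j ≥ m ≥ 3. Hence n + j ≥ 8. But constraint 1 requires n + j ≤ 6, and 6 < 8. Contradiction.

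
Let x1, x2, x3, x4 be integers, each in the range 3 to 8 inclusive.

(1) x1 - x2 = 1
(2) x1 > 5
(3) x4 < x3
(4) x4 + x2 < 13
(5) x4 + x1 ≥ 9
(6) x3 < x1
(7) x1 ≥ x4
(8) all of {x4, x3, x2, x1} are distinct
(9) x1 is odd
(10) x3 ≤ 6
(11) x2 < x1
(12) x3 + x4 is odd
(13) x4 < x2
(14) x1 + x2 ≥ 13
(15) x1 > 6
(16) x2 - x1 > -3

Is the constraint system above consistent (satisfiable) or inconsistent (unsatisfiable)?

Satisfiable

Setting (x1, x2, x3, x4) = (7, 6, 5, 4) satisfies everything: constraint 1: x1 - x2 = 1; constraint 4: x4 + x2 = 10, and the others follow.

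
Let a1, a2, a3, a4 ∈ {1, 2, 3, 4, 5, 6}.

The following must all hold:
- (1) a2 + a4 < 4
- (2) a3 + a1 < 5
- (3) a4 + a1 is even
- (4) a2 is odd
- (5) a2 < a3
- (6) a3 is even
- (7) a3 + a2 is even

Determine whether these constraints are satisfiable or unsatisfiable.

Constraint 6 makes a3 even and constraint 4 makes a2 odd, so a3 + a2 must be odd. Constraint 7 says a3 + a2 is even — contradiction.

Unsatisfiable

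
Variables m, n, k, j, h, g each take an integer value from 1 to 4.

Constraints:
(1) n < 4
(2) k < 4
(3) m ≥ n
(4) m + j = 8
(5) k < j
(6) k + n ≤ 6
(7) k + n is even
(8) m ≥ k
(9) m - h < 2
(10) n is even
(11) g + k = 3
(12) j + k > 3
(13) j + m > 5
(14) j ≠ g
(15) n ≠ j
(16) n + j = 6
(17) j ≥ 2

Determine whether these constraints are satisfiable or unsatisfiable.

Satisfiable

Take m = 4, n = 2, k = 2, j = 4, h = 3, g = 1. Then constraint 4: m + j = 8; constraint 6: k + n = 4, and every other listed constraint is also met.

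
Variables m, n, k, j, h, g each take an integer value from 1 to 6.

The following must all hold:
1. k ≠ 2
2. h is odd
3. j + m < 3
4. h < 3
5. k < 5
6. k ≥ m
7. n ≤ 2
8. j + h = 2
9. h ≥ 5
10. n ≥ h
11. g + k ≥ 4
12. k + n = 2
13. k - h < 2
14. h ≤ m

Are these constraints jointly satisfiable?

From constraint 9: h ≥ 5. From constraints 7 and 10: h ≤ n and n ≤ 2, so h ≤ 2. But 2 < 5, so no value of h works.

Unsatisfiable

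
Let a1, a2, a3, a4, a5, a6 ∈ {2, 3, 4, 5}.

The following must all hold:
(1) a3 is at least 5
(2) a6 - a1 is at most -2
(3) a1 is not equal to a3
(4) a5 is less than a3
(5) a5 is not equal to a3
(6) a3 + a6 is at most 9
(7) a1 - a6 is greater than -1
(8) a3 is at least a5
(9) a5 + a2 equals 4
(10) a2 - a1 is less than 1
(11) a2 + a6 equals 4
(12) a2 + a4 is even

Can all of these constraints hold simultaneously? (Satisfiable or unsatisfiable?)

Satisfiable

Setting (a1, a2, a3, a4, a5, a6) = (4, 2, 5, 4, 2, 2) satisfies everything: constraint 2: a6 - a1 = -2; constraint 6: a3 + a6 = 7; constraint 7: a1 - a6 = 2, and the others follow.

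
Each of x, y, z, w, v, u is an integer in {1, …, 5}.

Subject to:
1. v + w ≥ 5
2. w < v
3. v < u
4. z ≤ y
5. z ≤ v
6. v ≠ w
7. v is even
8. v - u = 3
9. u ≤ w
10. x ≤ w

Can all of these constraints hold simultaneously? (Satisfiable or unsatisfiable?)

Unsatisfiable

Constraints 2, 3, and 9 give w < v, v < u, u ≤ w. Chaining: w < v < u ≤ w, which forces w < w — impossible.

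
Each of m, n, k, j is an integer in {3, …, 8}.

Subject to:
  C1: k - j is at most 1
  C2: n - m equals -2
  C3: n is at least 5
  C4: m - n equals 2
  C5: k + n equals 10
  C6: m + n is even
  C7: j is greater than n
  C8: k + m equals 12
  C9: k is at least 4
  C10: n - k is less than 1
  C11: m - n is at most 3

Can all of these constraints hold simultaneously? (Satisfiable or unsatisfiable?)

Satisfiable

One satisfying assignment is m = 7, n = 5, k = 5, j = 6.
For the less obvious constraints — constraint 1: k - j = -1; constraint 2: n - m = -2; constraint 4: m - n = 2 — and the others hold by inspection.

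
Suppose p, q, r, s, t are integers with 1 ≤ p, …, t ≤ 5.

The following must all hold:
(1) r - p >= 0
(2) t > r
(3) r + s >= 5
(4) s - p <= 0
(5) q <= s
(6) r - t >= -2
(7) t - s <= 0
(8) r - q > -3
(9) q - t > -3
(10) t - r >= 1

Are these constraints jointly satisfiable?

Constraints 1, 4, 7, and 10 give p − s ≥ 0, s − t ≥ 0, t − r ≥ 1, r − p ≥ 0.
Adding all 4 inequalities: the left sides telescope to 0, and the right sides sum to 0 + 0 + 1 + 0 = 1. So 0 ≥ 1, which is false.

Unsatisfiable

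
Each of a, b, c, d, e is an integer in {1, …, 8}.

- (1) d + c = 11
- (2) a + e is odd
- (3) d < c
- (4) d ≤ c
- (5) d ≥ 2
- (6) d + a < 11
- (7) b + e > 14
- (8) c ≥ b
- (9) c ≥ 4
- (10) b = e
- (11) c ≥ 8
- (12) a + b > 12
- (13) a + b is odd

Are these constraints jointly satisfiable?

Satisfiable

Take a = 7, b = 8, c = 8, d = 3, e = 8. Then constraint 1: d + c = 11; constraint 6: d + a = 10, and every other listed constraint is also met.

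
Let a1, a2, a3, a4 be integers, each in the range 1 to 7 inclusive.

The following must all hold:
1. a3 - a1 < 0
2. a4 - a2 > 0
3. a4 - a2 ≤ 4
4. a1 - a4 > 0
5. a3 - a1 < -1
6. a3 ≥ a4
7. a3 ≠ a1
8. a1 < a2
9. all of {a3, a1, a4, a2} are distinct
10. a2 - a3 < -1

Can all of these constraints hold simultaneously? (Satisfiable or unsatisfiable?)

Unsatisfiable

Constraints 1, 2, 6, and 8 give a2 < a4, a4 ≤ a3, a3 < a1, a1 < a2. Chaining: a2 < a4 ≤ a3 < a1 < a2, which forces a2 < a2 — impossible.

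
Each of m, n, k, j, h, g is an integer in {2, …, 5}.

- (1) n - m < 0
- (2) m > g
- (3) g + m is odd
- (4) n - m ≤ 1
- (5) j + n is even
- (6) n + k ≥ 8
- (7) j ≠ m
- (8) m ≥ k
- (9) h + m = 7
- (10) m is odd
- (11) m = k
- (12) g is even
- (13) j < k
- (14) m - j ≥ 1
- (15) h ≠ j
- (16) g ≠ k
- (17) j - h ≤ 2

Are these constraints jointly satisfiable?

The assignment m = 5, n = 4, k = 5, j = 4, h = 2, g = 2 works:
  constraint 1 holds since n - m = -1.
  constraint 4 holds since n - m = -1.
  constraint 6 holds since n + k = 9.
The rest check out directly.

Satisfiable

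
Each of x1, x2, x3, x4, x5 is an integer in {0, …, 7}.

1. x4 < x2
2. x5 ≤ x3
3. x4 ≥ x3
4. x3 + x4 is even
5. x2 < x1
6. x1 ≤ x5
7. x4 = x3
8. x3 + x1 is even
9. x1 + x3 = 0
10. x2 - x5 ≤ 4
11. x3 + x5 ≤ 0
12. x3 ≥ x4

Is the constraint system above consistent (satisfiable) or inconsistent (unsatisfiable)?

Constraints 1, 2, 3, 5, and 6 give x4 < x2, x2 < x1, x1 ≤ x5, x5 ≤ x3, x3 ≤ x4. Chaining: x4 < x2 < x1 ≤ x5 ≤ x3 ≤ x4, which forces x4 < x4 — impossible.

Unsatisfiable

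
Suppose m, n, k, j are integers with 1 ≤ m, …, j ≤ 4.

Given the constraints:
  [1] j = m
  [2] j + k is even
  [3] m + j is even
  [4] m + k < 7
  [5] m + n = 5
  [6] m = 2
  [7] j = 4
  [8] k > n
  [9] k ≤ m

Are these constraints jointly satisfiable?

Constraint 7 fixes j = 4 and constraint 6 fixes m = 2, but constraint 1 requires j = m. Since 4 ≠ 2, contradiction.

Unsatisfiable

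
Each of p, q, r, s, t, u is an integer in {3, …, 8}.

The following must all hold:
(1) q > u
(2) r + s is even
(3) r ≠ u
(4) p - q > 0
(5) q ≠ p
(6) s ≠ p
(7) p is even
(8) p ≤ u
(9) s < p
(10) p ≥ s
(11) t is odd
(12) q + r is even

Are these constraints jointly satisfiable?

Constraints 1, 4, and 8 give q < p, p ≤ u, u < q. Chaining: q < p ≤ u < q, which forces q < q — impossible.

Unsatisfiable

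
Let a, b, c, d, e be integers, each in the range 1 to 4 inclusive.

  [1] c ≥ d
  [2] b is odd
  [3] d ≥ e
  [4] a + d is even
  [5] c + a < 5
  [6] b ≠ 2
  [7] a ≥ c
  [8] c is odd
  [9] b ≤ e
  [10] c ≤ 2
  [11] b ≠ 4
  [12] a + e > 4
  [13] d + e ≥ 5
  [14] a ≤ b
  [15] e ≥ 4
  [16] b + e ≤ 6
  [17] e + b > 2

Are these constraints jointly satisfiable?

From constraints 3 and 15: d ≥ e and e ≥ 4, so d ≥ 4. From constraints 1 and 10: d ≤ c and c ≤ 2, so d ≤ 2. But 2 < 4, so no value of d works.

Unsatisfiable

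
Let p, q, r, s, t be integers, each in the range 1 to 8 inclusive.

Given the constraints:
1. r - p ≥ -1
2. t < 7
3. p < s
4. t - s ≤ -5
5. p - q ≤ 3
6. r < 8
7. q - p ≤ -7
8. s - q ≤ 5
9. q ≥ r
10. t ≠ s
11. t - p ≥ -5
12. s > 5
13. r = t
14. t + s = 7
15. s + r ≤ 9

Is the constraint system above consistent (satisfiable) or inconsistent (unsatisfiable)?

Constraints 4, 7, 8, and 11 give q − s ≥ -5, s − t ≥ 5, t − p ≥ -5, p − q ≥ 7.
Adding all 4 inequalities: the left sides telescope to 0, and the right sides sum to (-5) + 5 + (-5) + 7 = 2. So 0 ≥ 2, which is false.

Unsatisfiable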